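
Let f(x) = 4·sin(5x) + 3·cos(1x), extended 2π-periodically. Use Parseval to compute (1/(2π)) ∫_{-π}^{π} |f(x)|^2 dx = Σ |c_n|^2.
Σ |c_n|^2 = 25/2

Expand |f|^2 and use orthogonality of {sin(nx), cos(mx)} on [-π, π]:
  ∫_{-π}^{π} sin(nx)^2 dx = π, ∫ cos(mx)^2 dx = π, and cross terms integrate to 0.
So ∫_{-π}^{π} f(x)^2 dx = 4^2 · π + 3^2 · π = (16 + 9)π.
Divide by 2π: (16 + 9)/2 = 25/2.
By Parseval, this equals Σ |c_n|^2.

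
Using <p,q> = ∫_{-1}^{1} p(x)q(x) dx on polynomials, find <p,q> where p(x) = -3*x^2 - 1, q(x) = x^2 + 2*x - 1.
<p,q> = 32/15

Expand the product: p(x)·q(x) = -3*x^4 - 6*x^3 + 2*x^2 - 2*x + 1.
∫_{-1}^{1} of each monomial x^k gives [2/(k+1) if k even, 0 if k odd]. Integrating term-by-term (or equivalently evaluating the antiderivative F(x) = -3*x^5/5 - 3*x^4/2 + 2*x^3/3 - x^2 + x at the endpoints):
  F(1) − F(−1) = -43/30 − (-107/30) = 32/15.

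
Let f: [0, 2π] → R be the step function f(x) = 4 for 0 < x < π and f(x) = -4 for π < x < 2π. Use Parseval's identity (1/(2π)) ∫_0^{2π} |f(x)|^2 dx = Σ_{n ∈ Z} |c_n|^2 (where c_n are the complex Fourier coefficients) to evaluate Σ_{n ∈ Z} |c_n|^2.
Σ |c_n|^2 = 16

Parseval equates the L^2 energy of f (normalised by 1/(2π)) with the ℓ^2 sum of its Fourier coefficients: (1/(2π)) ∫_0^{2π} |f|^2 = Σ |c_n|^2.
Compute the left side: (1/(2π)) [∫_0^π 4^2 dx + ∫_π^{2π} (-4)^2 dx] = (1/(2π)) · (16π + 16π) = (16 + 16)/2 = 16.
So Σ_{n ∈ Z} |c_n|^2 = 16.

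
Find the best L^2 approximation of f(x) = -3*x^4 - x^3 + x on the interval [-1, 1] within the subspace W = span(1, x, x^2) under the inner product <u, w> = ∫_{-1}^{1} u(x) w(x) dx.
g(x) = -18*x^2/7 + 2*x/5 + 9/35

The best approximation g ∈ W is the orthogonal projection of f onto W. Writing g = a_0 + a_1 x + a_2 x^2, the coefficients solve the normal equations G · a = b where
  G_{ij} = <φ_i, φ_j> and b_i = <f, φ_i>, with φ_0 = 1, φ_1 = x, φ_2 = x^2.
G =
  [2, 0, 2/3]
  [0, 2/3, 0]
  [2/3, 0, 2/5],
b = (-6/5, 4/15, -6/7).
Solving gives a_0 = 9/35, a_1 = 2/5, a_2 = -18/7, so
  g(x) = -18*x^2/7 + 2*x/5 + 9/35.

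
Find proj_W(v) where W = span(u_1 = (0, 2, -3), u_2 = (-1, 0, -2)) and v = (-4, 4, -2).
proj_W(v) = (-20/29, 44/29, -106/29)

Set up U = [u_1 | ... | u_2] ∈ R^(3×2). The projector onto W = col(U) is P = U (U^T U)^(-1) U^T.
Compute U^T U =
  [13, 6]
  [6, 5],
and U^T v = (14, 8).
Solve U^T U · c = U^T v for the coefficients: c = (22/29, 20/29). The projection is proj_W(v) = U c.
Check: (v - proj_W(v)) · u_1 = 0  (should be 0).
Check: (v - proj_W(v)) · u_2 = 0  (should be 0).
Result: proj_W(v) = (-20/29, 44/29, -106/29).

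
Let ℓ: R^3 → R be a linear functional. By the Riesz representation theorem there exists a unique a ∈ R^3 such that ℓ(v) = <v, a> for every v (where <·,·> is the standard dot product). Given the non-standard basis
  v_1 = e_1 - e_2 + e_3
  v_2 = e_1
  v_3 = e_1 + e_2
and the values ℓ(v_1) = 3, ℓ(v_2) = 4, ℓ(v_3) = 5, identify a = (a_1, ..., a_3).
a = (4, 1, 0)

Write a = (a_1, ..., a_3) in the standard basis. For each basis vector v_i, ℓ(v_i) = <v_i, a> is a linear equation in the a_j's. Collect the n equations into a matrix system V a = ℓ, where row i of V is v_i (expressed in the standard basis). Since V is invertible (lower-triangular with 1s on the diagonal, up to permutation), solve by back-substitution:
  V =
[[1, -1, 1],
 [1, 0, 0],
 [1, 1, 0]]
  V a = (3, 4, 5)
Solving gives a = (4, 1, 0).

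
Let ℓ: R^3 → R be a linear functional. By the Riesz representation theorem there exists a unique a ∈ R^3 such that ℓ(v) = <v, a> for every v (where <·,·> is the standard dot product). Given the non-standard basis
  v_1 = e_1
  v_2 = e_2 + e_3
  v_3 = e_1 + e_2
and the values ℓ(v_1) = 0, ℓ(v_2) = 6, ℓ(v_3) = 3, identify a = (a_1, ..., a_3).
a = (0, 3, 3)

Write a = (a_1, ..., a_3) in the standard basis. For each basis vector v_i, ℓ(v_i) = <v_i, a> is a linear equation in the a_j's. Collect the n equations into a matrix system V a = ℓ, where row i of V is v_i (expressed in the standard basis). Since V is invertible (lower-triangular with 1s on the diagonal, up to permutation), solve by back-substitution:
  V =
[[1, 0, 0],
 [0, 1, 1],
 [1, 1, 0]]
  V a = (0, 6, 3)
Solving gives a = (0, 3, 3).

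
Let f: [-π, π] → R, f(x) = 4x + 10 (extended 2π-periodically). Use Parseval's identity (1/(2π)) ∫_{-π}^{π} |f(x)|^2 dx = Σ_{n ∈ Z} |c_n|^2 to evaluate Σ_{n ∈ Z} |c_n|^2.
Σ |c_n|^2 = 16π^2/3 + 100

Expand and integrate term by term over [-π, π]:
  ∫ (4x)^2 dx = 16·(2π^3/3); ∫ 2·4·(10)·x dx = 0 (odd integrand); ∫ 10^2 dx = 100·2π.
So (1/(2π)) ∫_{-π}^{π} (4x + 10)^2 dx = 16π^2/3 + 100 = 16π^2/3 + 100.
Parseval ⇒ Σ |c_n|^2 = 16π^2/3 + 100.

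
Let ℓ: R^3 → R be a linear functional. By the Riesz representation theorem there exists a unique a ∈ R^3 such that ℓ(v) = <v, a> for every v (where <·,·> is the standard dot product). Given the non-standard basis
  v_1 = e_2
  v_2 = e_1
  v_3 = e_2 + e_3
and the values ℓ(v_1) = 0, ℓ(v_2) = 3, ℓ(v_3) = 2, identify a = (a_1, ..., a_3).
a = (3, 0, 2)

Write a = (a_1, ..., a_3) in the standard basis. For each basis vector v_i, ℓ(v_i) = <v_i, a> is a linear equation in the a_j's. Collect the n equations into a matrix system V a = ℓ, where row i of V is v_i (expressed in the standard basis). Since V is invertible (lower-triangular with 1s on the diagonal, up to permutation), solve by back-substitution:
  V =
[[0, 1, 0],
 [1, 0, 0],
 [0, 1, 1]]
  V a = (0, 3, 2)
Solving gives a = (3, 0, 2).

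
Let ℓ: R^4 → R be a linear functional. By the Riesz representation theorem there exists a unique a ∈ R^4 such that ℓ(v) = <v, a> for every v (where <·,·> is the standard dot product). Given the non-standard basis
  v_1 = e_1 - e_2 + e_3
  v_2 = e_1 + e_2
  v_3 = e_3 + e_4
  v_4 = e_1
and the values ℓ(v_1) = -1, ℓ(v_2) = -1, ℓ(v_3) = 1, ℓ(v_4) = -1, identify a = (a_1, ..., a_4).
a = (-1, 0, 0, 1)

Write a = (a_1, ..., a_4) in the standard basis. For each basis vector v_i, ℓ(v_i) = <v_i, a> is a linear equation in the a_j's. Collect the n equations into a matrix system V a = ℓ, where row i of V is v_i (expressed in the standard basis). Since V is invertible (lower-triangular with 1s on the diagonal, up to permutation), solve by back-substitution:
  V =
[[1, -1, 1, 0],
 [1, 1, 0, 0],
 [0, 0, 1, 1],
 [1, 0, 0, 0]]
  V a = (-1, -1, 1, -1)
Solving gives a = (-1, 0, 0, 1).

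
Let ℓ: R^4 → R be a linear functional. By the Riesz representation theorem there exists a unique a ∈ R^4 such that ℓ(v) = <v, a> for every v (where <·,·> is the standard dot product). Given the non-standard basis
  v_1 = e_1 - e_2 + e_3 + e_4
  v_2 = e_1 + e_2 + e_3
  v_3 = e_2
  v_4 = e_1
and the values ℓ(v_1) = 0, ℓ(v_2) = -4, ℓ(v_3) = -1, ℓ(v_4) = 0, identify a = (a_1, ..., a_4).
a = (0, -1, -3, 2)

Write a = (a_1, ..., a_4) in the standard basis. For each basis vector v_i, ℓ(v_i) = <v_i, a> is a linear equation in the a_j's. Collect the n equations into a matrix system V a = ℓ, where row i of V is v_i (expressed in the standard basis). Since V is invertible (lower-triangular with 1s on the diagonal, up to permutation), solve by back-substitution:
  V =
[[1, -1, 1, 1],
 [1, 1, 1, 0],
 [0, 1, 0, 0],
 [1, 0, 0, 0]]
  V a = (0, -4, -1, 0)
Solving gives a = (0, -1, -3, 2).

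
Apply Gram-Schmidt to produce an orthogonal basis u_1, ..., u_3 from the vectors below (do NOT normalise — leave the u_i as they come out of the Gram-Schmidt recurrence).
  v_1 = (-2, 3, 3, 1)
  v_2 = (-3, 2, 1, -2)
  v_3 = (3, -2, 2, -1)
Orthogonal basis:
  u_1 = (-2, 3, 3, 1)
  u_2 = (-43/23, 7/23, -16/23, -59/23)
  u_3 = (369/245, -33/35, 633/245, -468/245)

Apply the Gram-Schmidt recurrence
  u_1 = v_1
  u_i = v_i − Σ_{j<i} ((v_i · u_j) / (u_j · u_j)) · u_j.

Step by step this gives:
  u_1 = (-2, 3, 3, 1)
  u_2 = (-43/23, 7/23, -16/23, -59/23)
  u_3 = (369/245, -33/35, 633/245, -468/245)

Orthogonality check:
  u_2 · u_1 = 0 (should be 0)
  u_3 · u_1 = 0 (should be 0)
  u_3 · u_2 = 0 (should be 0)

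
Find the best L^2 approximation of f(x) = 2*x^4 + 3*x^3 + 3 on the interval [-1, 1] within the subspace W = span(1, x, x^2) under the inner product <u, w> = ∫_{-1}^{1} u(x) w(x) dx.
g(x) = 12*x^2/7 + 9*x/5 + 99/35

The best approximation g ∈ W is the orthogonal projection of f onto W. Writing g = a_0 + a_1 x + a_2 x^2, the coefficients solve the normal equations G · a = b where
  G_{ij} = <φ_i, φ_j> and b_i = <f, φ_i>, with φ_0 = 1, φ_1 = x, φ_2 = x^2.
G =
  [2, 0, 2/3]
  [0, 2/3, 0]
  [2/3, 0, 2/5],
b = (34/5, 6/5, 18/7).
Solving gives a_0 = 99/35, a_1 = 9/5, a_2 = 12/7, so
  g(x) = 12*x^2/7 + 9*x/5 + 99/35.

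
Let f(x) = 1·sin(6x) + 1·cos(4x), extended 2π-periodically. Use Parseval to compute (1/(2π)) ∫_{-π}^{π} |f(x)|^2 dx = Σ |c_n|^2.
Σ |c_n|^2 = 1

Expand |f|^2 and use orthogonality of {sin(nx), cos(mx)} on [-π, π]:
  ∫_{-π}^{π} sin(nx)^2 dx = π, ∫ cos(mx)^2 dx = π, and cross terms integrate to 0.
So ∫_{-π}^{π} f(x)^2 dx = 1^2 · π + 1^2 · π = (1 + 1)π.
Divide by 2π: (1 + 1)/2 = 1.
By Parseval, this equals Σ |c_n|^2.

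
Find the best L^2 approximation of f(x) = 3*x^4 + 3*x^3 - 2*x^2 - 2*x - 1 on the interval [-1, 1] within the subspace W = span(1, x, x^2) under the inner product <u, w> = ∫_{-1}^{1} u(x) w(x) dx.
g(x) = 4*x^2/7 - x/5 - 44/35

The best approximation g ∈ W is the orthogonal projection of f onto W. Writing g = a_0 + a_1 x + a_2 x^2, the coefficients solve the normal equations G · a = b where
  G_{ij} = <φ_i, φ_j> and b_i = <f, φ_i>, with φ_0 = 1, φ_1 = x, φ_2 = x^2.
G =
  [2, 0, 2/3]
  [0, 2/3, 0]
  [2/3, 0, 2/5],
b = (-32/15, -2/15, -64/105).
Solving gives a_0 = -44/35, a_1 = -1/5, a_2 = 4/7, so
  g(x) = 4*x^2/7 - x/5 - 44/35.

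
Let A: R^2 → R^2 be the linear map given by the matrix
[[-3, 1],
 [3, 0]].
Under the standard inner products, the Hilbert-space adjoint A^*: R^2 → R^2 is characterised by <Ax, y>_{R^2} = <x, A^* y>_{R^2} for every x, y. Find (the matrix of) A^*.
A^* = A^T =
[[-3, 3],
 [1, 0]]

For real matrices with standard dot products, the defining identity <Ax, y> = <x, A^* y> gives (Ax)^T y = x^T (A^*) y, i.e. x^T A^T y = x^T (A^*) y. Since this holds for all x, y, we must have A^* = A^T. Therefore
A^* =
[[-3, 3],
 [1, 0]].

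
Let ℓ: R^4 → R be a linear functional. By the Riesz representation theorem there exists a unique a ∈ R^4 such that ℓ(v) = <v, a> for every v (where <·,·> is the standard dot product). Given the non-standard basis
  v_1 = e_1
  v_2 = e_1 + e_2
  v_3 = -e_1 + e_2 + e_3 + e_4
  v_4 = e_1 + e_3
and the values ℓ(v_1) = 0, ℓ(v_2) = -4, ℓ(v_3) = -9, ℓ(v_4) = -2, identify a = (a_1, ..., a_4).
a = (0, -4, -2, -3)

Write a = (a_1, ..., a_4) in the standard basis. For each basis vector v_i, ℓ(v_i) = <v_i, a> is a linear equation in the a_j's. Collect the n equations into a matrix system V a = ℓ, where row i of V is v_i (expressed in the standard basis). Since V is invertible (lower-triangular with 1s on the diagonal, up to permutation), solve by back-substitution:
  V =
[[1, 0, 0, 0],
 [1, 1, 0, 0],
 [-1, 1, 1, 1],
 [1, 0, 1, 0]]
  V a = (0, -4, -9, -2)
Solving gives a = (0, -4, -2, -3).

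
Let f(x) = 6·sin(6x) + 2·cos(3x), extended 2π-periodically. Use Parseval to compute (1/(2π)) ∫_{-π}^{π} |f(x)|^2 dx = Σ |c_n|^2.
Σ |c_n|^2 = 20

Expand |f|^2 and use orthogonality of {sin(nx), cos(mx)} on [-π, π]:
  ∫_{-π}^{π} sin(nx)^2 dx = π, ∫ cos(mx)^2 dx = π, and cross terms integrate to 0.
So ∫_{-π}^{π} f(x)^2 dx = 6^2 · π + 2^2 · π = (36 + 4)π.
Divide by 2π: (36 + 4)/2 = 20.
By Parseval, this equals Σ |c_n|^2.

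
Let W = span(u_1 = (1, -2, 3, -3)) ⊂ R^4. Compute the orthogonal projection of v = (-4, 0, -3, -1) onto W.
proj_W(v) = (-10/23, 20/23, -30/23, 30/23)

Set up U = [u_1 | ... | u_1] ∈ R^(4×1). The projector onto W = col(U) is P = U (U^T U)^(-1) U^T.
Compute U^T U =
  [23],
and U^T v = (-10).
Solve U^T U · c = U^T v for the coefficients: c = (-10/23). The projection is proj_W(v) = U c.
Check: (v - proj_W(v)) · u_1 = 0  (should be 0).
Result: proj_W(v) = (-10/23, 20/23, -30/23, 30/23).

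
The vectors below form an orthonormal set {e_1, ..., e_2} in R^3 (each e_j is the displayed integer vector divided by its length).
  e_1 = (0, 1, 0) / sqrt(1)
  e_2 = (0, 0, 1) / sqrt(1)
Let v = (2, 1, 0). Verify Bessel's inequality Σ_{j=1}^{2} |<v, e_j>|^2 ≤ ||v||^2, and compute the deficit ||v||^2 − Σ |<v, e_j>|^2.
Σ |<v, e_j>|^2 = 1; ||v||^2 = 5; deficit = 4

Write each e_j = u_j / sqrt(<u_j, u_j>) where u_j is the displayed integer vector. Then <v, e_j> = <v, u_j> / sqrt(<u_j, u_j>), so |<v, e_j>|^2 = <v, u_j>^2 / <u_j, u_j>.
Coefficients: <v, e_1> = 1/sqrt(1), <v, e_2> = 0/sqrt(1).
Square and sum: Σ |<v, e_j>|^2 = 1.
Compute ||v||^2 = v·v = 5.
Deficit = 5 − 1 = 4 ≥ 0, confirming Bessel's inequality. (The deficit equals ||v − Σ <v,e_j> e_j||^2, the squared distance from v to span{e_j}.)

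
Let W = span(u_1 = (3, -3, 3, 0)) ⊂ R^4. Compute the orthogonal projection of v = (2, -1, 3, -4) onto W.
proj_W(v) = (2, -2, 2, 0)

Set up U = [u_1 | ... | u_1] ∈ R^(4×1). The projector onto W = col(U) is P = U (U^T U)^(-1) U^T.
Compute U^T U =
  [27],
and U^T v = (18).
Solve U^T U · c = U^T v for the coefficients: c = (2/3). The projection is proj_W(v) = U c.
Check: (v - proj_W(v)) · u_1 = 0  (should be 0).
Result: proj_W(v) = (2, -2, 2, 0).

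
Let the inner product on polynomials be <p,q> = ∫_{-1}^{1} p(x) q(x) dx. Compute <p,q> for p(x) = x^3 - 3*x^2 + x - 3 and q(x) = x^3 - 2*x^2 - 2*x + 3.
<p,q> = -400/21

Expand the product: p(x)·q(x) = x^6 - 5*x^5 + 5*x^4 + 4*x^3 - 5*x^2 + 9*x - 9.
∫_{-1}^{1} of each monomial x^k gives [2/(k+1) if k even, 0 if k odd]. Integrating term-by-term (or equivalently evaluating the antiderivative F(x) = x^7/7 - 5*x^6/6 + x^5 + x^4 - 5*x^3/3 + 9*x^2/2 - 9*x at the endpoints):
  F(1) − F(−1) = -34/7 − (298/21) = -400/21.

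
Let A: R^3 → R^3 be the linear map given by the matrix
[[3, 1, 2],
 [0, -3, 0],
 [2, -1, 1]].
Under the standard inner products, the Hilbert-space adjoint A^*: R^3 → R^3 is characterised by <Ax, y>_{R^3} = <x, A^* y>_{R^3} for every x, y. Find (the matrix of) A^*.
A^* = A^T =
[[3, 0, 2],
 [1, -3, -1],
 [2, 0, 1]]

For real matrices with standard dot products, the defining identity <Ax, y> = <x, A^* y> gives (Ax)^T y = x^T (A^*) y, i.e. x^T A^T y = x^T (A^*) y. Since this holds for all x, y, we must have A^* = A^T. Therefore
A^* =
[[3, 0, 2],
 [1, -3, -1],
 [2, 0, 1]].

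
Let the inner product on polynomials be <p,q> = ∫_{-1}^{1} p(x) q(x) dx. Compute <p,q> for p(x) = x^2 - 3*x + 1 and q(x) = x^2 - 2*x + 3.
<p,q> = 196/15

Expand the product: p(x)·q(x) = x^4 - 5*x^3 + 10*x^2 - 11*x + 3.
∫_{-1}^{1} of each monomial x^k gives [2/(k+1) if k even, 0 if k odd]. Integrating term-by-term (or equivalently evaluating the antiderivative F(x) = x^5/5 - 5*x^4/4 + 10*x^3/3 - 11*x^2/2 + 3*x at the endpoints):
  F(1) − F(−1) = -13/60 − (-797/60) = 196/15.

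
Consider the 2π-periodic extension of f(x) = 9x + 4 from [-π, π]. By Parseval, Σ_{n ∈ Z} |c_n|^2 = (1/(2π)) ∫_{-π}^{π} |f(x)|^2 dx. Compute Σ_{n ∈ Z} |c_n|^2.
Σ |c_n|^2 = 27π^2 + 16

Expand and integrate term by term over [-π, π]:
  ∫ (9x)^2 dx = 81·(2π^3/3); ∫ 2·9·(4)·x dx = 0 (odd integrand); ∫ 4^2 dx = 16·2π.
So (1/(2π)) ∫_{-π}^{π} (9x + 4)^2 dx = 81π^2/3 + 16 = 27π^2 + 16.
Parseval ⇒ Σ |c_n|^2 = 27π^2 + 16.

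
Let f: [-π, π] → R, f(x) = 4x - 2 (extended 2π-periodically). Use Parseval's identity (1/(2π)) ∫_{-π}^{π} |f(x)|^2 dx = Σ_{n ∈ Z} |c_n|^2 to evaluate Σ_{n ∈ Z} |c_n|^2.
Σ |c_n|^2 = 16π^2/3 + 4

Expand and integrate term by term over [-π, π]:
  ∫ (4x)^2 dx = 16·(2π^3/3); ∫ 2·4·(-2)·x dx = 0 (odd integrand); ∫ (-2)^2 dx = 4·2π.
So (1/(2π)) ∫_{-π}^{π} (4x - 2)^2 dx = 16π^2/3 + 4 = 16π^2/3 + 4.
Parseval ⇒ Σ |c_n|^2 = 16π^2/3 + 4.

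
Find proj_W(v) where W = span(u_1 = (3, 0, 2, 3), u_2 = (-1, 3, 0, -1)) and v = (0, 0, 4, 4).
proj_W(v) = (278/103, 48/103, 196/103, 278/103)

Set up U = [u_1 | ... | u_2] ∈ R^(4×2). The projector onto W = col(U) is P = U (U^T U)^(-1) U^T.
Compute U^T U =
  [22, -6]
  [-6, 11],
and U^T v = (20, -4).
Solve U^T U · c = U^T v for the coefficients: c = (98/103, 16/103). The projection is proj_W(v) = U c.
Check: (v - proj_W(v)) · u_1 = 0  (should be 0).
Check: (v - proj_W(v)) · u_2 = 0  (should be 0).
Result: proj_W(v) = (278/103, 48/103, 196/103, 278/103).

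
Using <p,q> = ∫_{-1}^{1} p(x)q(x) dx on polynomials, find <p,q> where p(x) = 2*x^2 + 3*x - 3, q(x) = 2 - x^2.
<p,q> = -122/15

Expand the product: p(x)·q(x) = -2*x^4 - 3*x^3 + 7*x^2 + 6*x - 6.
∫_{-1}^{1} of each monomial x^k gives [2/(k+1) if k even, 0 if k odd]. Integrating term-by-term (or equivalently evaluating the antiderivative F(x) = -2*x^5/5 - 3*x^4/4 + 7*x^3/3 + 3*x^2 - 6*x at the endpoints):
  F(1) − F(−1) = -109/60 − (379/60) = -122/15.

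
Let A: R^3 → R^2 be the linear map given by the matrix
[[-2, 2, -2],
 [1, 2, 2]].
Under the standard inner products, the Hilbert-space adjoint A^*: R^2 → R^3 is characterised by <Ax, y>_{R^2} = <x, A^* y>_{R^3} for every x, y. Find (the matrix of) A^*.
A^* = A^T =
[[-2, 1],
 [2, 2],
 [-2, 2]]

For real matrices with standard dot products, the defining identity <Ax, y> = <x, A^* y> gives (Ax)^T y = x^T (A^*) y, i.e. x^T A^T y = x^T (A^*) y. Since this holds for all x, y, we must have A^* = A^T. Therefore
A^* =
[[-2, 1],
 [2, 2],
 [-2, 2]].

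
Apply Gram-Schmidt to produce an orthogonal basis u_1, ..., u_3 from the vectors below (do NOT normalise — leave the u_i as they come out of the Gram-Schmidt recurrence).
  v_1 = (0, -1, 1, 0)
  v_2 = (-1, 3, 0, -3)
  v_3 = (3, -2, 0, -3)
Orthogonal basis:
  u_1 = (0, -1, 1, 0)
  u_2 = (-1, 3/2, 3/2, -3)
  u_3 = (93/29, -38/29, -38/29, -69/29)

Apply the Gram-Schmidt recurrence
  u_1 = v_1
  u_i = v_i − Σ_{j<i} ((v_i · u_j) / (u_j · u_j)) · u_j.

Step by step this gives:
  u_1 = (0, -1, 1, 0)
  u_2 = (-1, 3/2, 3/2, -3)
  u_3 = (93/29, -38/29, -38/29, -69/29)

Orthogonality check:
  u_2 · u_1 = 0 (should be 0)
  u_3 · u_1 = 0 (should be 0)
  u_3 · u_2 = 0 (should be 0)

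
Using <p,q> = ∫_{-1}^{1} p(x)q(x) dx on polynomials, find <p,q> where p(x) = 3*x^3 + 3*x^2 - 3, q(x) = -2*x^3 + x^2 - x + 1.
<p,q> = -54/7

Expand the product: p(x)·q(x) = -6*x^6 - 3*x^5 + 6*x^3 + 3*x - 3.
∫_{-1}^{1} of each monomial x^k gives [2/(k+1) if k even, 0 if k odd]. Integrating term-by-term (or equivalently evaluating the antiderivative F(x) = -6*x^7/7 - x^6/2 + 3*x^4/2 + 3*x^2/2 - 3*x at the endpoints):
  F(1) − F(−1) = -19/14 − (89/14) = -54/7.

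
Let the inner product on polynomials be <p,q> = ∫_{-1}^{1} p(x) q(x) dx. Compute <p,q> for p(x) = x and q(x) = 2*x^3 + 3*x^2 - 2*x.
<p,q> = -8/15

Expand the product: p(x)·q(x) = 2*x^4 + 3*x^3 - 2*x^2.
∫_{-1}^{1} of each monomial x^k gives [2/(k+1) if k even, 0 if k odd]. Integrating term-by-term (or equivalently evaluating the antiderivative F(x) = 2*x^5/5 + 3*x^4/4 - 2*x^3/3 at the endpoints):
  F(1) − F(−1) = 29/60 − (61/60) = -8/15.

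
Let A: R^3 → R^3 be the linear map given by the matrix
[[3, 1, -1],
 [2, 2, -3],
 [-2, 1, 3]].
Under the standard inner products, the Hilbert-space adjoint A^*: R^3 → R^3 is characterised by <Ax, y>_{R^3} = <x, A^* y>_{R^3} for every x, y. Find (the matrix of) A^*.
A^* = A^T =
[[3, 2, -2],
 [1, 2, 1],
 [-1, -3, 3]]

For real matrices with standard dot products, the defining identity <Ax, y> = <x, A^* y> gives (Ax)^T y = x^T (A^*) y, i.e. x^T A^T y = x^T (A^*) y. Since this holds for all x, y, we must have A^* = A^T. Therefore
A^* =
[[3, 2, -2],
 [1, 2, 1],
 [-1, -3, 3]].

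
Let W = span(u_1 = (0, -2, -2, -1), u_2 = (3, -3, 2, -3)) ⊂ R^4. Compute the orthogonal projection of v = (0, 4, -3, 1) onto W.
proj_W(v) = (-261/127, 249/127, -186/127, 255/127)

Set up U = [u_1 | ... | u_2] ∈ R^(4×2). The projector onto W = col(U) is P = U (U^T U)^(-1) U^T.
Compute U^T U =
  [9, 5]
  [5, 31],
and U^T v = (-3, -21).
Solve U^T U · c = U^T v for the coefficients: c = (6/127, -87/127). The projection is proj_W(v) = U c.
Check: (v - proj_W(v)) · u_1 = 0  (should be 0).
Check: (v - proj_W(v)) · u_2 = 0  (should be 0).
Result: proj_W(v) = (-261/127, 249/127, -186/127, 255/127).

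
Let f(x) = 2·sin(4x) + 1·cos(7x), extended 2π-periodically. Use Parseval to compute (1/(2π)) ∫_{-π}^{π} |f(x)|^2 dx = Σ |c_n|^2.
Σ |c_n|^2 = 5/2

Expand |f|^2 and use orthogonality of {sin(nx), cos(mx)} on [-π, π]:
  ∫_{-π}^{π} sin(nx)^2 dx = π, ∫ cos(mx)^2 dx = π, and cross terms integrate to 0.
So ∫_{-π}^{π} f(x)^2 dx = 2^2 · π + 1^2 · π = (4 + 1)π.
Divide by 2π: (4 + 1)/2 = 5/2.
By Parseval, this equals Σ |c_n|^2.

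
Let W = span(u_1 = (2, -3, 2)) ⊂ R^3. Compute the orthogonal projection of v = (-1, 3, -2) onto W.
proj_W(v) = (-30/17, 45/17, -30/17)

Set up U = [u_1 | ... | u_1] ∈ R^(3×1). The projector onto W = col(U) is P = U (U^T U)^(-1) U^T.
Compute U^T U =
  [17],
and U^T v = (-15).
Solve U^T U · c = U^T v for the coefficients: c = (-15/17). The projection is proj_W(v) = U c.
Check: (v - proj_W(v)) · u_1 = 0  (should be 0).
Result: proj_W(v) = (-30/17, 45/17, -30/17).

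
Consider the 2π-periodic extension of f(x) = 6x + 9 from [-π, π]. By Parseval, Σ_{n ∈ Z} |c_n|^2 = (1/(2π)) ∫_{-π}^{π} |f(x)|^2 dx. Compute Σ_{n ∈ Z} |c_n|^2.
Σ |c_n|^2 = 12π^2 + 81

Expand and integrate term by term over [-π, π]:
  ∫ (6x)^2 dx = 36·(2π^3/3); ∫ 2·6·(9)·x dx = 0 (odd integrand); ∫ 9^2 dx = 81·2π.
So (1/(2π)) ∫_{-π}^{π} (6x + 9)^2 dx = 36π^2/3 + 81 = 12π^2 + 81.
Parseval ⇒ Σ |c_n|^2 = 12π^2 + 81.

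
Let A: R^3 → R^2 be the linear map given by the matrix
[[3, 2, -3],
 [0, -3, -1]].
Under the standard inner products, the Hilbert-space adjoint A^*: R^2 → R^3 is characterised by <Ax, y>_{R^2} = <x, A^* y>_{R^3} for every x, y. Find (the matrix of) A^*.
A^* = A^T =
[[3, 0],
 [2, -3],
 [-3, -1]]

For real matrices with standard dot products, the defining identity <Ax, y> = <x, A^* y> gives (Ax)^T y = x^T (A^*) y, i.e. x^T A^T y = x^T (A^*) y. Since this holds for all x, y, we must have A^* = A^T. Therefore
A^* =
[[3, 0],
 [2, -3],
 [-3, -1]].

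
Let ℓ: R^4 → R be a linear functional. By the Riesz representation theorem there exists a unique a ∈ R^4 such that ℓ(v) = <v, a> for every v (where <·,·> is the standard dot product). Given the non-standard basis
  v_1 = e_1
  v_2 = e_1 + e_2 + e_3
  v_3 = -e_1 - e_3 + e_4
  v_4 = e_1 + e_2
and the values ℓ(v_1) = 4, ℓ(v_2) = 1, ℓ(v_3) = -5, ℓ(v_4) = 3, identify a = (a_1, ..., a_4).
a = (4, -1, -2, -3)

Write a = (a_1, ..., a_4) in the standard basis. For each basis vector v_i, ℓ(v_i) = <v_i, a> is a linear equation in the a_j's. Collect the n equations into a matrix system V a = ℓ, where row i of V is v_i (expressed in the standard basis). Since V is invertible (lower-triangular with 1s on the diagonal, up to permutation), solve by back-substitution:
  V =
[[1, 0, 0, 0],
 [1, 1, 1, 0],
 [-1, 0, -1, 1],
 [1, 1, 0, 0]]
  V a = (4, 1, -5, 3)
Solving gives a = (4, -1, -2, -3).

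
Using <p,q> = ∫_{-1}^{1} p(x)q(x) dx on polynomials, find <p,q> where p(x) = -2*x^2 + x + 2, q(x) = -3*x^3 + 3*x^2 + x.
<p,q> = 16/15

Expand the product: p(x)·q(x) = 6*x^5 - 9*x^4 - 5*x^3 + 7*x^2 + 2*x.
∫_{-1}^{1} of each monomial x^k gives [2/(k+1) if k even, 0 if k odd]. Integrating term-by-term (or equivalently evaluating the antiderivative F(x) = x^6 - 9*x^5/5 - 5*x^4/4 + 7*x^3/3 + x^2 at the endpoints):
  F(1) − F(−1) = 77/60 − (13/60) = 16/15.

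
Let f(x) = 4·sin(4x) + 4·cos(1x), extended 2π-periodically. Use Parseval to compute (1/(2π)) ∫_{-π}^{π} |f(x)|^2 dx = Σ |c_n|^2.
Σ |c_n|^2 = 16

Expand |f|^2 and use orthogonality of {sin(nx), cos(mx)} on [-π, π]:
  ∫_{-π}^{π} sin(nx)^2 dx = π, ∫ cos(mx)^2 dx = π, and cross terms integrate to 0.
So ∫_{-π}^{π} f(x)^2 dx = 4^2 · π + 4^2 · π = (16 + 16)π.
Divide by 2π: (16 + 16)/2 = 16.
By Parseval, this equals Σ |c_n|^2.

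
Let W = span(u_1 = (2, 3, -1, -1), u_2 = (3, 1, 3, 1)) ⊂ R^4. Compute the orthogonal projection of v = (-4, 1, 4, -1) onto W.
proj_W(v) = (-8/11, -8/5, 56/55, 8/11)

Set up U = [u_1 | ... | u_2] ∈ R^(4×2). The projector onto W = col(U) is P = U (U^T U)^(-1) U^T.
Compute U^T U =
  [15, 5]
  [5, 20],
and U^T v = (-8, 0).
Solve U^T U · c = U^T v for the coefficients: c = (-32/55, 8/55). The projection is proj_W(v) = U c.
Check: (v - proj_W(v)) · u_1 = 0  (should be 0).
Check: (v - proj_W(v)) · u_2 = 0  (should be 0).
Result: proj_W(v) = (-8/11, -8/5, 56/55, 8/11).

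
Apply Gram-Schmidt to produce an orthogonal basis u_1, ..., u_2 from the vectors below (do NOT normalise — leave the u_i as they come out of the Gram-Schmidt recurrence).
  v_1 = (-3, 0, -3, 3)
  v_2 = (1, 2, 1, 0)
Orthogonal basis:
  u_1 = (-3, 0, -3, 3)
  u_2 = (1/3, 2, 1/3, 2/3)

Apply the Gram-Schmidt recurrence
  u_1 = v_1
  u_i = v_i − Σ_{j<i} ((v_i · u_j) / (u_j · u_j)) · u_j.

Step by step this gives:
  u_1 = (-3, 0, -3, 3)
  u_2 = (1/3, 2, 1/3, 2/3)

Orthogonality check:
  u_2 · u_1 = 0 (should be 0)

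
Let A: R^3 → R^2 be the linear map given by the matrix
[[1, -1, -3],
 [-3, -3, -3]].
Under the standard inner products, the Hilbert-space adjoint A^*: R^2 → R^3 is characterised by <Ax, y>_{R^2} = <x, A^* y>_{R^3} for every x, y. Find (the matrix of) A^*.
A^* = A^T =
[[1, -3],
 [-1, -3],
 [-3, -3]]

For real matrices with standard dot products, the defining identity <Ax, y> = <x, A^* y> gives (Ax)^T y = x^T (A^*) y, i.e. x^T A^T y = x^T (A^*) y. Since this holds for all x, y, we must have A^* = A^T. Therefore
A^* =
[[1, -3],
 [-1, -3],
 [-3, -3]].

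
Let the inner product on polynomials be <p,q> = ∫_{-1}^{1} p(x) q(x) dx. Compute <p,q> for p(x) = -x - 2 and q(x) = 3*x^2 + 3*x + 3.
<p,q> = -18

Expand the product: p(x)·q(x) = -3*x^3 - 9*x^2 - 9*x - 6.
∫_{-1}^{1} of each monomial x^k gives [2/(k+1) if k even, 0 if k odd]. Integrating term-by-term (or equivalently evaluating the antiderivative F(x) = -3*x^4/4 - 3*x^3 - 9*x^2/2 - 6*x at the endpoints):
  F(1) − F(−1) = -57/4 − (15/4) = -18.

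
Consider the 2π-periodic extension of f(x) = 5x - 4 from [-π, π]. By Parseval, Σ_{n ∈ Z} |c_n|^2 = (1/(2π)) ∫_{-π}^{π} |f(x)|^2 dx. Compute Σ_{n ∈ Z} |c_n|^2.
Σ |c_n|^2 = 25π^2/3 + 16

Expand and integrate term by term over [-π, π]:
  ∫ (5x)^2 dx = 25·(2π^3/3); ∫ 2·5·(-4)·x dx = 0 (odd integrand); ∫ (-4)^2 dx = 16·2π.
So (1/(2π)) ∫_{-π}^{π} (5x - 4)^2 dx = 25π^2/3 + 16 = 25π^2/3 + 16.
Parseval ⇒ Σ |c_n|^2 = 25π^2/3 + 16.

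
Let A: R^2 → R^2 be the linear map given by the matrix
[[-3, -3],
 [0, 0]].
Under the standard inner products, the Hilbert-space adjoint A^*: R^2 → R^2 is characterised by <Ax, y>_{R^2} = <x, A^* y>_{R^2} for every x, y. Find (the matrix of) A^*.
A^* = A^T =
[[-3, 0],
 [-3, 0]]

For real matrices with standard dot products, the defining identity <Ax, y> = <x, A^* y> gives (Ax)^T y = x^T (A^*) y, i.e. x^T A^T y = x^T (A^*) y. Since this holds for all x, y, we must have A^* = A^T. Therefore
A^* =
[[-3, 0],
 [-3, 0]].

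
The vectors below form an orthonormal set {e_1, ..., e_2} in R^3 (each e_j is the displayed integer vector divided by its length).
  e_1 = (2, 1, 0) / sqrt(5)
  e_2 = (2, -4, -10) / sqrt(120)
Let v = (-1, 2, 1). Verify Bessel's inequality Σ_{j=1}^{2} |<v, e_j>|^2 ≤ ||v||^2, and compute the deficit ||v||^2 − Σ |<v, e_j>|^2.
Σ |<v, e_j>|^2 = 10/3; ||v||^2 = 6; deficit = 8/3

Write each e_j = u_j / sqrt(<u_j, u_j>) where u_j is the displayed integer vector. Then <v, e_j> = <v, u_j> / sqrt(<u_j, u_j>), so |<v, e_j>|^2 = <v, u_j>^2 / <u_j, u_j>.
Coefficients: <v, e_1> = 0/sqrt(5), <v, e_2> = -20/sqrt(120).
Square and sum: Σ |<v, e_j>|^2 = 10/3.
Compute ||v||^2 = v·v = 6.
Deficit = 6 − 10/3 = 8/3 ≥ 0, confirming Bessel's inequality. (The deficit equals ||v − Σ <v,e_j> e_j||^2, the squared distance from v to span{e_j}.)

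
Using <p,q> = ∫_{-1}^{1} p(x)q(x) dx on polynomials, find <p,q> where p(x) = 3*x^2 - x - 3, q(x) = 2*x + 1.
<p,q> = -16/3

Expand the product: p(x)·q(x) = 6*x^3 + x^2 - 7*x - 3.
∫_{-1}^{1} of each monomial x^k gives [2/(k+1) if k even, 0 if k odd]. Integrating term-by-term (or equivalently evaluating the antiderivative F(x) = 3*x^4/2 + x^3/3 - 7*x^2/2 - 3*x at the endpoints):
  F(1) − F(−1) = -14/3 − (2/3) = -16/3.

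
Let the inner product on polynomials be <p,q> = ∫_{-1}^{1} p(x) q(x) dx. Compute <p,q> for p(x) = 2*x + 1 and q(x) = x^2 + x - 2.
<p,q> = -2

Expand the product: p(x)·q(x) = 2*x^3 + 3*x^2 - 3*x - 2.
∫_{-1}^{1} of each monomial x^k gives [2/(k+1) if k even, 0 if k odd]. Integrating term-by-term (or equivalently evaluating the antiderivative F(x) = x^4/2 + x^3 - 3*x^2/2 - 2*x at the endpoints):
  F(1) − F(−1) = -2 − (0) = -2.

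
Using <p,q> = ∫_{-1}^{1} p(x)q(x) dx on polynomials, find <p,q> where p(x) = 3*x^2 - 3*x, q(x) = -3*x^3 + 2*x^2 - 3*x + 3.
<p,q> = 18

Expand the product: p(x)·q(x) = -9*x^5 + 15*x^4 - 15*x^3 + 18*x^2 - 9*x.
∫_{-1}^{1} of each monomial x^k gives [2/(k+1) if k even, 0 if k odd]. Integrating term-by-term (or equivalently evaluating the antiderivative F(x) = -3*x^6/2 + 3*x^5 - 15*x^4/4 + 6*x^3 - 9*x^2/2 at the endpoints):
  F(1) − F(−1) = -3/4 − (-75/4) = 18.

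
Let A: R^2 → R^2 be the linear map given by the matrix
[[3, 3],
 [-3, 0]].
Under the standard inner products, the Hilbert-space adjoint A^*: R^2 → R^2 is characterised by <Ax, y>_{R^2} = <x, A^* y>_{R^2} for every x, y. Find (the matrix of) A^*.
A^* = A^T =
[[3, -3],
 [3, 0]]

For real matrices with standard dot products, the defining identity <Ax, y> = <x, A^* y> gives (Ax)^T y = x^T (A^*) y, i.e. x^T A^T y = x^T (A^*) y. Since this holds for all x, y, we must have A^* = A^T. Therefore
A^* =
[[3, -3],
 [3, 0]].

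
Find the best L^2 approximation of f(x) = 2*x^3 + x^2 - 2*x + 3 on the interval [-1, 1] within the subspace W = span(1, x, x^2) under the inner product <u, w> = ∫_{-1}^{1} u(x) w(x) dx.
g(x) = x^2 - 4*x/5 + 3

The best approximation g ∈ W is the orthogonal projection of f onto W. Writing g = a_0 + a_1 x + a_2 x^2, the coefficients solve the normal equations G · a = b where
  G_{ij} = <φ_i, φ_j> and b_i = <f, φ_i>, with φ_0 = 1, φ_1 = x, φ_2 = x^2.
G =
  [2, 0, 2/3]
  [0, 2/3, 0]
  [2/3, 0, 2/5],
b = (20/3, -8/15, 12/5).
Solving gives a_0 = 3, a_1 = -4/5, a_2 = 1, so
  g(x) = x^2 - 4*x/5 + 3.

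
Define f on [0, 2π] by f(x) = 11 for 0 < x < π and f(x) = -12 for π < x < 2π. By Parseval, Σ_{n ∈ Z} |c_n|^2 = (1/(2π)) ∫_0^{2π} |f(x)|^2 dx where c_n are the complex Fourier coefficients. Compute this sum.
Σ |c_n|^2 = 265/2

Parseval equates the L^2 energy of f (normalised by 1/(2π)) with the ℓ^2 sum of its Fourier coefficients: (1/(2π)) ∫_0^{2π} |f|^2 = Σ |c_n|^2.
Compute the left side: (1/(2π)) [∫_0^π 11^2 dx + ∫_π^{2π} (-12)^2 dx] = (1/(2π)) · (121π + 144π) = (121 + 144)/2 = 265/2.
So Σ_{n ∈ Z} |c_n|^2 = 265/2.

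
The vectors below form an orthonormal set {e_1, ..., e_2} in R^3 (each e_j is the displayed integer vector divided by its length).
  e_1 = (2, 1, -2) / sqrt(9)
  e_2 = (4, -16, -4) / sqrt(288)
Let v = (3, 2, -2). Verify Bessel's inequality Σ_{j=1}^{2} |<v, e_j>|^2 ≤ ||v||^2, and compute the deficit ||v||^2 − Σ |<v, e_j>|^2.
Σ |<v, e_j>|^2 = 33/2; ||v||^2 = 17; deficit = 1/2

Write each e_j = u_j / sqrt(<u_j, u_j>) where u_j is the displayed integer vector. Then <v, e_j> = <v, u_j> / sqrt(<u_j, u_j>), so |<v, e_j>|^2 = <v, u_j>^2 / <u_j, u_j>.
Coefficients: <v, e_1> = 12/sqrt(9), <v, e_2> = -12/sqrt(288).
Square and sum: Σ |<v, e_j>|^2 = 33/2.
Compute ||v||^2 = v·v = 17.
Deficit = 17 − 33/2 = 1/2 ≥ 0, confirming Bessel's inequality. (The deficit equals ||v − Σ <v,e_j> e_j||^2, the squared distance from v to span{e_j}.)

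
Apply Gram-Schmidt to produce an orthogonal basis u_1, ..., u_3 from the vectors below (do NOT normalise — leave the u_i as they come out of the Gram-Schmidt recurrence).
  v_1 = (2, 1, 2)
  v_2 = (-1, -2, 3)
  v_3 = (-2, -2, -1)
Orthogonal basis:
  u_1 = (2, 1, 2)
  u_2 = (-13/9, -20/9, 23/9)
  u_3 = (35/122, -20/61, -15/122)

Apply the Gram-Schmidt recurrence
  u_1 = v_1
  u_i = v_i − Σ_{j<i} ((v_i · u_j) / (u_j · u_j)) · u_j.

Step by step this gives:
  u_1 = (2, 1, 2)
  u_2 = (-13/9, -20/9, 23/9)
  u_3 = (35/122, -20/61, -15/122)

Orthogonality check:
  u_2 · u_1 = 0 (should be 0)
  u_3 · u_1 = 0 (should be 0)
  u_3 · u_2 = 0 (should be 0)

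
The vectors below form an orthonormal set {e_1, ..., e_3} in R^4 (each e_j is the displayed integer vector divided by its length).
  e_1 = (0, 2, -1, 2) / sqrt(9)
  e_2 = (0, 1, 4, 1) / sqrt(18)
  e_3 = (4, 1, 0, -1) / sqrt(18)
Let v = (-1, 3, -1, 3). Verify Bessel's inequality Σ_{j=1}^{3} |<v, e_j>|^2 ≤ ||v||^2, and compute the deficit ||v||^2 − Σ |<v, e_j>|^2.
Σ |<v, e_j>|^2 = 179/9; ||v||^2 = 20; deficit = 1/9

Write each e_j = u_j / sqrt(<u_j, u_j>) where u_j is the displayed integer vector. Then <v, e_j> = <v, u_j> / sqrt(<u_j, u_j>), so |<v, e_j>|^2 = <v, u_j>^2 / <u_j, u_j>.
Coefficients: <v, e_1> = 13/sqrt(9), <v, e_2> = 2/sqrt(18), <v, e_3> = -4/sqrt(18).
Square and sum: Σ |<v, e_j>|^2 = 179/9.
Compute ||v||^2 = v·v = 20.
Deficit = 20 − 179/9 = 1/9 ≥ 0, confirming Bessel's inequality. (The deficit equals ||v − Σ <v,e_j> e_j||^2, the squared distance from v to span{e_j}.)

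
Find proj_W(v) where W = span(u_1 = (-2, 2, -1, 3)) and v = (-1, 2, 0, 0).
proj_W(v) = (-2/3, 2/3, -1/3, 1)

Set up U = [u_1 | ... | u_1] ∈ R^(4×1). The projector onto W = col(U) is P = U (U^T U)^(-1) U^T.
Compute U^T U =
  [18],
and U^T v = (6).
Solve U^T U · c = U^T v for the coefficients: c = (1/3). The projection is proj_W(v) = U c.
Check: (v - proj_W(v)) · u_1 = 0  (should be 0).
Result: proj_W(v) = (-2/3, 2/3, -1/3, 1).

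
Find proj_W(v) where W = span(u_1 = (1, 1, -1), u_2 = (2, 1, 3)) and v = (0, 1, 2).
proj_W(v) = (2/3, 1/6, 11/6)

Set up U = [u_1 | ... | u_2] ∈ R^(3×2). The projector onto W = col(U) is P = U (U^T U)^(-1) U^T.
Compute U^T U =
  [3, 0]
  [0, 14],
and U^T v = (-1, 7).
Solve U^T U · c = U^T v for the coefficients: c = (-1/3, 1/2). The projection is proj_W(v) = U c.
Check: (v - proj_W(v)) · u_1 = 0  (should be 0).
Check: (v - proj_W(v)) · u_2 = 0  (should be 0).
Result: proj_W(v) = (2/3, 1/6, 11/6).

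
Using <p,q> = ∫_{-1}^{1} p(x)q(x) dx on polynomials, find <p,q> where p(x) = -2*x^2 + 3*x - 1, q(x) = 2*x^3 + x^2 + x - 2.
<p,q> = 48/5

Expand the product: p(x)·q(x) = -4*x^5 + 4*x^4 - x^3 + 6*x^2 - 7*x + 2.
∫_{-1}^{1} of each monomial x^k gives [2/(k+1) if k even, 0 if k odd]. Integrating term-by-term (or equivalently evaluating the antiderivative F(x) = -2*x^6/3 + 4*x^5/5 - x^4/4 + 2*x^3 - 7*x^2/2 + 2*x at the endpoints):
  F(1) − F(−1) = 23/60 − (-553/60) = 48/5.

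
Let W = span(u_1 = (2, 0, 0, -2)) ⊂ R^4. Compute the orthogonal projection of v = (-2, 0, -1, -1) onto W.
proj_W(v) = (-1/2, 0, 0, 1/2)

Set up U = [u_1 | ... | u_1] ∈ R^(4×1). The projector onto W = col(U) is P = U (U^T U)^(-1) U^T.
Compute U^T U =
  [8],
and U^T v = (-2).
Solve U^T U · c = U^T v for the coefficients: c = (-1/4). The projection is proj_W(v) = U c.
Check: (v - proj_W(v)) · u_1 = 0  (should be 0).
Result: proj_W(v) = (-1/2, 0, 0, 1/2).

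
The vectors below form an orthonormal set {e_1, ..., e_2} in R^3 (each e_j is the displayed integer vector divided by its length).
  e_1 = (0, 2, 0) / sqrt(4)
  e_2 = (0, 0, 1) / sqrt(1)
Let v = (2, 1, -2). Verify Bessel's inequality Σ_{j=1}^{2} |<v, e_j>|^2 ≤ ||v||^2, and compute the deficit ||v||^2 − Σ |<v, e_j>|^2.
Σ |<v, e_j>|^2 = 5; ||v||^2 = 9; deficit = 4

Write each e_j = u_j / sqrt(<u_j, u_j>) where u_j is the displayed integer vector. Then <v, e_j> = <v, u_j> / sqrt(<u_j, u_j>), so |<v, e_j>|^2 = <v, u_j>^2 / <u_j, u_j>.
Coefficients: <v, e_1> = 2/sqrt(4), <v, e_2> = -2/sqrt(1).
Square and sum: Σ |<v, e_j>|^2 = 5.
Compute ||v||^2 = v·v = 9.
Deficit = 9 − 5 = 4 ≥ 0, confirming Bessel's inequality. (The deficit equals ||v − Σ <v,e_j> e_j||^2, the squared distance from v to span{e_j}.)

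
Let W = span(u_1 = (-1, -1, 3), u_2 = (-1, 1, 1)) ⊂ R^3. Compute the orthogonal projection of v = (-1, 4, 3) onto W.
proj_W(v) = (-8/3, 19/6, 13/6)

Set up U = [u_1 | ... | u_2] ∈ R^(3×2). The projector onto W = col(U) is P = U (U^T U)^(-1) U^T.
Compute U^T U =
  [11, 3]
  [3, 3],
and U^T v = (6, 8).
Solve U^T U · c = U^T v for the coefficients: c = (-1/4, 35/12). The projection is proj_W(v) = U c.
Check: (v - proj_W(v)) · u_1 = 0  (should be 0).
Check: (v - proj_W(v)) · u_2 = 0  (should be 0).
Result: proj_W(v) = (-8/3, 19/6, 13/6).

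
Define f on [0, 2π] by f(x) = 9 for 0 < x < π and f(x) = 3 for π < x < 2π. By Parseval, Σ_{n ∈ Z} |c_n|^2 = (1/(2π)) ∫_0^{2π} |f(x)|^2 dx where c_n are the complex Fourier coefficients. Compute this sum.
Σ |c_n|^2 = 45

Parseval equates the L^2 energy of f (normalised by 1/(2π)) with the ℓ^2 sum of its Fourier coefficients: (1/(2π)) ∫_0^{2π} |f|^2 = Σ |c_n|^2.
Compute the left side: (1/(2π)) [∫_0^π 9^2 dx + ∫_π^{2π} 3^2 dx] = (1/(2π)) · (81π + 9π) = (81 + 9)/2 = 45.
So Σ_{n ∈ Z} |c_n|^2 = 45.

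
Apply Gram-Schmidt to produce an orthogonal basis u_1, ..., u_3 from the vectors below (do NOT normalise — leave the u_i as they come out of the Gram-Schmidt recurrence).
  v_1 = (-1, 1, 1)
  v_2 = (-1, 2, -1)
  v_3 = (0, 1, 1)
Orthogonal basis:
  u_1 = (-1, 1, 1)
  u_2 = (-1/3, 4/3, -5/3)
  u_3 = (9/14, 3/7, 3/14)

Apply the Gram-Schmidt recurrence
  u_1 = v_1
  u_i = v_i − Σ_{j<i} ((v_i · u_j) / (u_j · u_j)) · u_j.

Step by step this gives:
  u_1 = (-1, 1, 1)
  u_2 = (-1/3, 4/3, -5/3)
  u_3 = (9/14, 3/7, 3/14)

Orthogonality check:
  u_2 · u_1 = 0 (should be 0)
  u_3 · u_1 = 0 (should be 0)
  u_3 · u_2 = 0 (should be 0)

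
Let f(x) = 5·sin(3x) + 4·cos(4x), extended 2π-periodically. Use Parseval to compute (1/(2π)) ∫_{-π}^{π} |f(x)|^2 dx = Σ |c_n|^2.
Σ |c_n|^2 = 41/2

Expand |f|^2 and use orthogonality of {sin(nx), cos(mx)} on [-π, π]:
  ∫_{-π}^{π} sin(nx)^2 dx = π, ∫ cos(mx)^2 dx = π, and cross terms integrate to 0.
So ∫_{-π}^{π} f(x)^2 dx = 5^2 · π + 4^2 · π = (25 + 16)π.
Divide by 2π: (25 + 16)/2 = 41/2.
By Parseval, this equals Σ |c_n|^2.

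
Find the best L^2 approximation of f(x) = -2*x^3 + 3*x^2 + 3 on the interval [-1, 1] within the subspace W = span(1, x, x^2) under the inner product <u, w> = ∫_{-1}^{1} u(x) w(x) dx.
g(x) = 3*x^2 - 6*x/5 + 3

The best approximation g ∈ W is the orthogonal projection of f onto W. Writing g = a_0 + a_1 x + a_2 x^2, the coefficients solve the normal equations G · a = b where
  G_{ij} = <φ_i, φ_j> and b_i = <f, φ_i>, with φ_0 = 1, φ_1 = x, φ_2 = x^2.
G =
  [2, 0, 2/3]
  [0, 2/3, 0]
  [2/3, 0, 2/5],
b = (8, -4/5, 16/5).
Solving gives a_0 = 3, a_1 = -6/5, a_2 = 3, so
  g(x) = 3*x^2 - 6*x/5 + 3.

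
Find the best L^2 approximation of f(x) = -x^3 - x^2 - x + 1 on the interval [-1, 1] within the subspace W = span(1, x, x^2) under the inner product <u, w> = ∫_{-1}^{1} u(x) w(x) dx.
g(x) = -x^2 - 8*x/5 + 1

The best approximation g ∈ W is the orthogonal projection of f onto W. Writing g = a_0 + a_1 x + a_2 x^2, the coefficients solve the normal equations G · a = b where
  G_{ij} = <φ_i, φ_j> and b_i = <f, φ_i>, with φ_0 = 1, φ_1 = x, φ_2 = x^2.
G =
  [2, 0, 2/3]
  [0, 2/3, 0]
  [2/3, 0, 2/5],
b = (4/3, -16/15, 4/15).
Solving gives a_0 = 1, a_1 = -8/5, a_2 = -1, so
  g(x) = -x^2 - 8*x/5 + 1.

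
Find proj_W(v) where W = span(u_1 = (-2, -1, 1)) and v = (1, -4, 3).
proj_W(v) = (-5/3, -5/6, 5/6)

Set up U = [u_1 | ... | u_1] ∈ R^(3×1). The projector onto W = col(U) is P = U (U^T U)^(-1) U^T.
Compute U^T U =
  [6],
and U^T v = (5).
Solve U^T U · c = U^T v for the coefficients: c = (5/6). The projection is proj_W(v) = U c.
Check: (v - proj_W(v)) · u_1 = 0  (should be 0).
Result: proj_W(v) = (-5/3, -5/6, 5/6).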